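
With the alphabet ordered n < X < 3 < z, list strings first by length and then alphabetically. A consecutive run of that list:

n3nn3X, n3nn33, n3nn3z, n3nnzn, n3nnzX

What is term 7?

Stepping forward 2 times from n3nnzX: n3nnzX → n3nnz3, then the target.

n3nnzz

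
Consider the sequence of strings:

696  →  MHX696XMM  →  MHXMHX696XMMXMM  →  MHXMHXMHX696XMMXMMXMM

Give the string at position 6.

MHXMHXMHXMHXMHX696XMMXMMXMMXMMXMM

Each term wraps the previous one in MHX on the left and XMM on the right.
From MHXMHXMHX696XMMXMMXMM, 2 further steps: MHXMHXMHX696XMMXMMXMM → MHXMHXMHXMHX696XMMXMMXMMXMM → (answer).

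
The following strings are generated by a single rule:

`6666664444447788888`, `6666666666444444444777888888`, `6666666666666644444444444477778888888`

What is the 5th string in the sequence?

Term n consists of 4n-2 6's, followed by 3n 4's, followed by n 7's, followed by n+3 8's, where the shown terms are n = 2, 3, 4.
Setting n = 6 gives 22, 18, 6, 9 characters in each block.

6666666666666666666666444444444444444444777777888888888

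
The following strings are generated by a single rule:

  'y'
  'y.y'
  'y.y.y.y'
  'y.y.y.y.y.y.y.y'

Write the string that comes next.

Every step duplicates the string with '.' between the halves.
Doubling y.y.y.y.y.y.y.y with '.' between the halves:

y.y.y.y.y.y.y.y.y.y.y.y.y.y.y.y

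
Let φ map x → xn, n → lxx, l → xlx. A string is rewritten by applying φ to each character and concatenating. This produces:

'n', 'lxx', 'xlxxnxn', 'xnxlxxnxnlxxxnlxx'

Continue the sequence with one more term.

Rewriting the 17 symbols of xnxlxxnxnlxxxnlxx one by one yields xn lxx xn xlx xn xn lxx xn lxx xlx xn xn xn lxx xlx xn xn; concatenated:

xnlxxxnxlxxnxnlxxxnlxxxlxxnxnxnlxxxlxxnxn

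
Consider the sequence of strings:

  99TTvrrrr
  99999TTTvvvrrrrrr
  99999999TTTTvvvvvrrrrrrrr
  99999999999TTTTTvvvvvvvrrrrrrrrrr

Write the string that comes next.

99999999999999TTTTTTvvvvvvvvvrrrrrrrrrrrr

Term n consists of 3n-1 9's, followed by n+1 T's, followed by 2n-1 v's, followed by 2n+2 r's (n = 1, 2, …).
Setting n = 5 gives 14, 6, 9, 12 characters in each block.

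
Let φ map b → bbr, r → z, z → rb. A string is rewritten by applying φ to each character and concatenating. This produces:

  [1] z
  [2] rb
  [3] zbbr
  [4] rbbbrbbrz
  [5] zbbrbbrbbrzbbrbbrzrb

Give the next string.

Rewriting the 20 symbols of zbbrbbrbbrzbbrbbrzrb one by one yields rb bbr bbr z bbr bbr z bbr bbr z rb bbr bbr z bbr bbr z rb z bbr; concatenated:

rbbbrbbrzbbrbbrzbbrbbrzrbbbrbbrzbbrbbrzrbzbbr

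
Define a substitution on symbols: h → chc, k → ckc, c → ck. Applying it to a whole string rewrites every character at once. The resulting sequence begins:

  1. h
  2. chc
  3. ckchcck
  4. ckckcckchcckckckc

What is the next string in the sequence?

ckckcckckcckckckcckchcckckckcckckcckckcck

Applying the rule to each of the 17 symbols of ckckcckchcckckckc gives the pieces ck ckc ck ckc ck ck ckc ck chc ck ck ckc ck ckc ck ckc ck, which concatenate to the answer.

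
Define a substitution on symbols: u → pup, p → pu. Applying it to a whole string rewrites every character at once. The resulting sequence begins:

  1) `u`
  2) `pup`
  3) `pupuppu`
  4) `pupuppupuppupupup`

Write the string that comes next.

pupuppupuppupupuppupuppupupuppupuppupuppu

Applying the rule to each of the 17 symbols of pupuppupuppupupup gives the pieces pu pup pu pup pu pu pup pu pup pu pu pup pu pup pu pup pu, which concatenate to the answer.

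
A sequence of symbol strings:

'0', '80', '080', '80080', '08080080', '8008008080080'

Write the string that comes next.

080800808008008080080

Each term (from the third on) is the two preceding terms concatenated in order: term 3 = 0·80 = 080.
Continuing: 08080080 · 8008008080080 gives term 7.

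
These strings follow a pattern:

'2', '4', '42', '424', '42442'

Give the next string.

From term 3 onward, concatenate the last term with the second-to-last: 4·2 = 42, 42·4 = 424, …
The next term joins 42442 and 424.

42442424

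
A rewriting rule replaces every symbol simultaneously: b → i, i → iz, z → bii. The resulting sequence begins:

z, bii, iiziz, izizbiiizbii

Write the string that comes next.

izbiiizbiiiizizizbiiiiziz

Rewriting each symbol of izizbiiizbii: i→iz, z→bii, i→iz, z→bii, b→i, i→iz, i→iz, i→iz, z→bii, b→i, i→iz, i→iz, which concatenates to iz bii iz bii i iz iz iz bii i iz iz.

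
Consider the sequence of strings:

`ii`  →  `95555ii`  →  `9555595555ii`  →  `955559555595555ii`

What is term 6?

Each term is the previous one with 95555 prepended.
From 955559555595555ii, 2 further steps: 955559555595555ii → 95555955559555595555ii → (answer).

9555595555955559555595555ii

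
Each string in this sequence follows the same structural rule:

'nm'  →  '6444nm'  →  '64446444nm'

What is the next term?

644464446444nm

The strings grow by a fixed prefix 6444 each time.
So the next term is 6444·64446444nm.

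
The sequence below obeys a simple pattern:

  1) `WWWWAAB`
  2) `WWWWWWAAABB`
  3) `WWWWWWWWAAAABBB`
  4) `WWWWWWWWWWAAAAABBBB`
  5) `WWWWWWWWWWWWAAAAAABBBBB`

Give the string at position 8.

WWWWWWWWWWWWWWWWWWAAAAAAAAABBBBBBBB

Term n consists of 2n W's, followed by n A's, followed by n-1 B's, where the shown terms are n = 2, 3, 4, 5, 6.
For term 8, n = 9, so the run lengths are 18, 9, 8.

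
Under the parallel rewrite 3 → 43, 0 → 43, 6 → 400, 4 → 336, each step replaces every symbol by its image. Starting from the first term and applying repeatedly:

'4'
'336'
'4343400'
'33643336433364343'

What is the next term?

43434003364343434003364343434003364333643

φ(33643336433364343) expands symbol-by-symbol to 43 43 400 336 43 43 43 400 336 43 43 43 400 336 43 336 43; joining the 17 pieces gives the next term.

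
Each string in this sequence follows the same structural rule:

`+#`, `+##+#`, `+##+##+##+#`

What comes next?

Each string is two copies of the previous one joined by '#'.
So the next term is two copies of +##+##+##+# with '#' between the halves.

+##+##+##+##+##+##+##+#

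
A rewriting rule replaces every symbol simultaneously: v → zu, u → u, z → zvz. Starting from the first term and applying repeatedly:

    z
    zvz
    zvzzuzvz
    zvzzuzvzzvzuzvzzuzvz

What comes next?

zvzzuzvzzvzuzvzzuzvzzvzzuzvzuzvzzuzvzzvzuzvzzuzvz

Replace each of the 20 characters of zvzzuzvzzvzuzvzzuzvz in place — zvz zu zvz zvz u zvz zu zvz zvz zu zvz u zvz zu zvz zvz u zvz zu zvz — and concatenate.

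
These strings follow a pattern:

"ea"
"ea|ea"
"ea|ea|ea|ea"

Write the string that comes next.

ea|ea|ea|ea|ea|ea|ea|ea

Every step duplicates the string with '|' between the halves.
One more doubling of ea|ea|ea|ea gives the answer.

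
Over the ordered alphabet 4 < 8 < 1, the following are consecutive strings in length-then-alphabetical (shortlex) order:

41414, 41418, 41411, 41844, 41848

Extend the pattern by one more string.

Treat 41848 as a base-3 numeral over the given alphabet and add one, carrying through any trailing 1's.

41841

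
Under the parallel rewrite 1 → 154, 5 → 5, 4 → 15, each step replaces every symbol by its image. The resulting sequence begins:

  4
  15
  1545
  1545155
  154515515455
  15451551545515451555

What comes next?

Replace each of the 20 characters of 15451551545515451555 in place — 154 5 15 5 154 5 5 154 5 15 5 5 154 5 15 5 154 5 5 5 — and concatenate.

154515515455154515551545155154555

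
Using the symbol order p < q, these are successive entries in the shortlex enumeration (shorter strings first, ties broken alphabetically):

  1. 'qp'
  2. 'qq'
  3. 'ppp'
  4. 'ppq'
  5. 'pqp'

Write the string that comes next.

pqq

Treat pqp as a base-2 numeral over the given alphabet and add one, carrying through any trailing q's.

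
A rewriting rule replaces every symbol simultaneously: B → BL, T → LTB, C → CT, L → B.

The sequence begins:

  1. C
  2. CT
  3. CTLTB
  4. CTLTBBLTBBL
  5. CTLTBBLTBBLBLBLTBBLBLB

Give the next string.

Rewriting the 22 symbols of CTLTBBLTBBLBLBLTBBLBLB one by one yields CT LTB B LTB BL BL B LTB BL BL B BL B BL B LTB BL BL B BL B BL; concatenated:

CTLTBBLTBBLBLBLTBBLBLBBLBBLBLTBBLBLBBLBBL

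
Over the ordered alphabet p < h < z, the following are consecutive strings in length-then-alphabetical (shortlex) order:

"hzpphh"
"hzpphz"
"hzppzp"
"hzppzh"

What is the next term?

Treat hzppzh as a base-3 numeral over the given alphabet and add one, carrying through any trailing z's.

hzppzz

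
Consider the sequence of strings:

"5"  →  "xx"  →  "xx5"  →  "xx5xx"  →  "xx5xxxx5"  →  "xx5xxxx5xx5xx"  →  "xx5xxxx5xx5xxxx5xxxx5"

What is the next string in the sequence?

This is a Fibonacci-style word recurrence s(k) = s(k−1)·s(k−2): e.g. xx·5 = xx5.
Continuing: xx5xxxx5xx5xxxx5xxxx5 · xx5xxxx5xx5xx gives term 8.

xx5xxxx5xx5xxxx5xxxx5xx5xxxx5xx5xx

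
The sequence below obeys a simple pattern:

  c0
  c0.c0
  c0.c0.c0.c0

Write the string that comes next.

c0.c0.c0.c0.c0.c0.c0.c0

s(k+1) = s(k)·.·s(k) — each term doubles the last with '.' between the halves.
So the next term is two copies of c0.c0.c0.c0 with '.' between the halves.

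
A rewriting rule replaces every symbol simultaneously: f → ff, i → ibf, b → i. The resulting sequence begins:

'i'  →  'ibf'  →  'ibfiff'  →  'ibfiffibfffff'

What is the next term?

ibfiffibfffffibfiffffffffff

φ(ibfiffibfffff) expands symbol-by-symbol to ibf i ff ibf ff ff ibf i ff ff ff ff ff; joining the 13 pieces gives the next term.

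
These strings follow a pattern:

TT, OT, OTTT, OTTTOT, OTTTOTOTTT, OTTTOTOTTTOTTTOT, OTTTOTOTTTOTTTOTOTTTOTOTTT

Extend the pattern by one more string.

This is a Fibonacci-style word recurrence s(k) = s(k−1)·s(k−2): e.g. OT·TT = OTTT.
Continuing: OTTTOTOTTTOTTTOTOTTTOTOTTT · OTTTOTOTTTOTTTOT gives term 8.

OTTTOTOTTTOTTTOTOTTTOTOTTTOTTTOTOTTTOTTTOT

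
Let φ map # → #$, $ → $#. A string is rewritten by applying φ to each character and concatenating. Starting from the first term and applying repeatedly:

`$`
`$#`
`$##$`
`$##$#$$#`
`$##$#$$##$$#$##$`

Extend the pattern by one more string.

$##$#$$##$$#$##$#$$#$##$$##$#$$#

φ($##$#$$##$$#$##$) expands symbol-by-symbol to $# #$ #$ $# #$ $# $# #$ #$ $# $# #$ $# #$ #$ $#; joining the 16 pieces gives the next term.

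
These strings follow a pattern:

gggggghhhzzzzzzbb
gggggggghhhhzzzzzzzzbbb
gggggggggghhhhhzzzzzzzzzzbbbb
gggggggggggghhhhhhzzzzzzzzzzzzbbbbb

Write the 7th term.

gggggggggggggggggghhhhhhhhhzzzzzzzzzzzzzzzzzzbbbbbbbb

The n-th term is 2n g's then n h's then 2n z's then n-1 b's, where the shown terms are n = 3, 4, 5, 6.
Setting n = 9 gives 18, 9, 18, 8 characters in each block.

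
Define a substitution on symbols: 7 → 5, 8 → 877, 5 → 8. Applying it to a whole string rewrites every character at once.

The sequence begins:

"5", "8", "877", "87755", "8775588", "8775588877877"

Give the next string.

φ(8775588877877) expands symbol-by-symbol to 877 5 5 8 8 877 877 877 5 5 877 5 5; joining the 13 pieces gives the next term.

87755888778778775587755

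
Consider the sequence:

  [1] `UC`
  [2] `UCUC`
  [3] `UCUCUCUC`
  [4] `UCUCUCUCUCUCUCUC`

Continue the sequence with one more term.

UCUCUCUCUCUCUCUCUCUCUCUCUCUCUCUC

s(k+1) = s(k)·s(k) — each term doubles the last.
One more doubling of UCUCUCUCUCUCUCUC gives the answer.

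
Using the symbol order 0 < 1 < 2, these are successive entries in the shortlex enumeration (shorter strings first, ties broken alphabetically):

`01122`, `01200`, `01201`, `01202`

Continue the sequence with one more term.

01210

The successor of 01202 increments the rightmost position that isn't already 2 and resets every position after it to 0.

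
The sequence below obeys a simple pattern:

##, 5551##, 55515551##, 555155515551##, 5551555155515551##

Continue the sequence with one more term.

Each term is the previous one with 5551 prepended.
Applying this once more to 5551555155515551##:

55515551555155515551##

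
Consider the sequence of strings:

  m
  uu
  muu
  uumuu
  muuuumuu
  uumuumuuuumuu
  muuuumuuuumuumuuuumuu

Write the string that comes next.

This is a Fibonacci-style word recurrence s(k) = s(k−2)·s(k−1): e.g. m·uu = muu.
So term 8 is uumuumuuuumuu·muuuumuuuumuumuuuumuu.

uumuumuuuumuumuuuumuuuumuumuuuumuu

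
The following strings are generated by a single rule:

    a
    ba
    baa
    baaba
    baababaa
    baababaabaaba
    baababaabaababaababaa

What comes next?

baababaabaababaababaabaababaabaaba

From term 3 onward, concatenate the last term with the second-to-last: ba·a = baa, baa·ba = baaba, …
Continuing: baababaabaababaababaa · baababaabaaba gives term 8.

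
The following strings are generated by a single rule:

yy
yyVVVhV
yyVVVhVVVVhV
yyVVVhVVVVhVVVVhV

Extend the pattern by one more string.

Each term is the previous one with VVVhV appended.
Applying this once more to yyVVVhVVVVhVVVVhV:

yyVVVhVVVVhVVVVhVVVVhV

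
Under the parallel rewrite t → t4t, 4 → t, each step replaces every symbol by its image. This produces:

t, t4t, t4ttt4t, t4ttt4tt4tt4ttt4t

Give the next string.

Rewriting the 17 symbols of t4ttt4tt4tt4ttt4t one by one yields t4t t t4t t4t t4t t t4t t4t t t4t t4t t t4t t4t t4t t t4t; concatenated:

t4ttt4tt4tt4ttt4tt4ttt4tt4ttt4tt4tt4ttt4t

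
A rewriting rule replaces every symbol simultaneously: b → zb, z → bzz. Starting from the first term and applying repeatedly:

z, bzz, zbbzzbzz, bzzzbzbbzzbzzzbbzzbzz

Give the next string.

Rewriting the 21 symbols of bzzzbzbbzzbzzzbbzzbzz one by one yields zb bzz bzz bzz zb bzz zb zb bzz bzz zb bzz bzz bzz zb zb bzz bzz zb bzz bzz; concatenated:

zbbzzbzzbzzzbbzzzbzbbzzbzzzbbzzbzzbzzzbzbbzzbzzzbbzzbzz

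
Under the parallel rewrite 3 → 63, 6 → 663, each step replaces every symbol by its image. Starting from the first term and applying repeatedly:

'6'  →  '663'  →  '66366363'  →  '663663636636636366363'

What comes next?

Replace each of the 21 characters of 663663636636636366363 in place — 663 663 63 663 663 63 663 63 663 663 63 663 663 63 663 63 663 663 63 663 63 — and concatenate.

6636636366366363663636636636366366363663636636636366363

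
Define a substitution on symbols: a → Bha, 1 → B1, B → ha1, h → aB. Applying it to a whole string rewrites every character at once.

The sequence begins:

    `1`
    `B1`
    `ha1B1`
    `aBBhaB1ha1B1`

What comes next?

Bhaha1ha1aBBhaha1B1aBBhaB1ha1B1

Apply φ to aBBhaB1ha1B1 symbol by symbol: a→Bha, B→ha1, B→ha1, h→aB, a→Bha, B→ha1, 1→B1, h→aB, a→Bha, 1→B1, B→ha1, 1→B1; joined: Bha ha1 ha1 aB Bha ha1 B1 aB Bha B1 ha1 B1.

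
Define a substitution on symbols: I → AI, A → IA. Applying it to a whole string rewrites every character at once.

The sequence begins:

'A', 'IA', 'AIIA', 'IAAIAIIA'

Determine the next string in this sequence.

Expanding IAAIAIIA: I→AI, A→IA, A→IA, I→AI, A→IA, I→AI, I→AI, A→IA. Concatenated: AI IA IA AI IA AI AI IA.

AIIAIAAIIAAIAIIA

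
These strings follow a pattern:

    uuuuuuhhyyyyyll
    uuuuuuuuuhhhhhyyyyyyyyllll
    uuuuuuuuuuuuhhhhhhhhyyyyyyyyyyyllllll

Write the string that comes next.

uuuuuuuuuuuuuuuhhhhhhhhhhhyyyyyyyyyyyyyyllllllll

The n-th term is 3n+3 u's then 3n-1 h's then 3n+2 y's then 2n l's (n = 1, 2, …).
At n = 4 the blocks have lengths 15, 11, 14, 8.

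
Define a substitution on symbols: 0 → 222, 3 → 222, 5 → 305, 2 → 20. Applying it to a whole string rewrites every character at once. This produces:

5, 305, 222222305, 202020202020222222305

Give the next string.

202222022220222202222022220222202020202020222222305

φ(202020202020222222305) expands symbol-by-symbol to 20 222 20 222 20 222 20 222 20 222 20 222 20 20 20 20 20 20 222 222 305; joining the 21 pieces gives the next term.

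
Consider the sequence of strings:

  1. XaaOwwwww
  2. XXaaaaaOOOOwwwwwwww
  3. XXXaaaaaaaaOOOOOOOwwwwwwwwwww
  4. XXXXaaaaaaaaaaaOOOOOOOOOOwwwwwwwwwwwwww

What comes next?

XXXXXaaaaaaaaaaaaaaOOOOOOOOOOOOOwwwwwwwwwwwwwwwww

Each string has the form X^{n} a^{3n-1} O^{3n-2} w^{3n+2} (n = 1, 2, …).
At n = 5 the blocks have lengths 5, 14, 13, 17.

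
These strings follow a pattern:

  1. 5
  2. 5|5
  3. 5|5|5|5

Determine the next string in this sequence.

Each string is two copies of the previous one joined by '|'.
Doubling 5|5|5|5 with '|' between the halves:

5|5|5|5|5|5|5|5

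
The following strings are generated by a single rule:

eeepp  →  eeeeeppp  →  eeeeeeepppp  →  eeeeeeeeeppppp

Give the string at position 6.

Reading off run lengths: e runs 3, 5, 7, 9; p runs 2, 3, 4, 5 — each is linear in n (n = 1, 2, …).
At n = 6 the blocks have lengths 13, 7.

eeeeeeeeeeeeeppppppp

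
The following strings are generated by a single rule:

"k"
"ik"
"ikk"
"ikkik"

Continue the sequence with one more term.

From term 3 onward, concatenate the last term with the second-to-last: ik·k = ikk, ikk·ik = ikkik, …
The next term joins ikkik and ikk.

ikkikikk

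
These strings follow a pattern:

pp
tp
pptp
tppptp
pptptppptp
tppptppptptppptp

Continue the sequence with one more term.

pptptppptptppptppptptppptp

From term 3 onward, concatenate the second-to-last term with the last: pp·tp = pptp, tp·pptp = tppptp, …
So term 7 is pptptppptp·tppptppptptppptp.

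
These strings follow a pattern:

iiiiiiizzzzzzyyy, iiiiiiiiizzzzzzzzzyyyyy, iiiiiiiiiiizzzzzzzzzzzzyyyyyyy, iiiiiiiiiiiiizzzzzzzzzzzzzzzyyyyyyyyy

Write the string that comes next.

Reading off run lengths: i runs 7, 9, 11, 13; z runs 6, 9, 12, 15; y runs 3, 5, 7, 9 — each is linear in n, where the shown terms are n = 2, 3, 4, 5.
For the next term, n = 6, so the run lengths are 15, 18, 11.

iiiiiiiiiiiiiiizzzzzzzzzzzzzzzzzzyyyyyyyyyyy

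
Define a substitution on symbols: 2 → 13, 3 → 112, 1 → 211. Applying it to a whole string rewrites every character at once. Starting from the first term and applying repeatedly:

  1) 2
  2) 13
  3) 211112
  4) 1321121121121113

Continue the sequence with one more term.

φ(1321121121121113) expands symbol-by-symbol to 211 112 13 211 211 13 211 211 13 211 211 13 211 211 211 112; joining the 16 pieces gives the next term.

21111213211211132112111321121113211211211112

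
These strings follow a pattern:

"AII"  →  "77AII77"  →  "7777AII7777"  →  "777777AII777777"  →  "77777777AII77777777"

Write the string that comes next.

Each term wraps the previous one in 77 on the left and 77 on the right.
One more step from 77777777AII77777777 gives the answer.

7777777777AII7777777777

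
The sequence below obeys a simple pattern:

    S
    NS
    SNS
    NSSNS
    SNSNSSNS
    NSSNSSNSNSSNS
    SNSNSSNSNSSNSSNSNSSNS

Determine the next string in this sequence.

From term 3 onward, concatenate the second-to-last term with the last: S·NS = SNS, NS·SNS = NSSNS, …
Continuing: NSSNSSNSNSSNS · SNSNSSNSNSSNSSNSNSSNS gives term 8.

NSSNSSNSNSSNSSNSNSSNSNSSNSSNSNSSNS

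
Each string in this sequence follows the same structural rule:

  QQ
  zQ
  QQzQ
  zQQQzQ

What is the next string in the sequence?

This is a Fibonacci-style word recurrence s(k) = s(k−2)·s(k−1): e.g. QQ·zQ = QQzQ.
So term 5 is QQzQ·zQQQzQ.

QQzQzQQQzQ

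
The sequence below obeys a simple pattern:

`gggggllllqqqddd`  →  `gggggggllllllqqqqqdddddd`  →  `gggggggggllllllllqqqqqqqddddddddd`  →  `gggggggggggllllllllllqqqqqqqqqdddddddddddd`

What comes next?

gggggggggggggllllllllllllqqqqqqqqqqqddddddddddddddd

Each string has the form g^{2n+3} l^{2n+2} q^{2n+1} d^{3n} (n = 1, 2, …).
For the next term, n = 5, so the run lengths are 13, 12, 11, 15.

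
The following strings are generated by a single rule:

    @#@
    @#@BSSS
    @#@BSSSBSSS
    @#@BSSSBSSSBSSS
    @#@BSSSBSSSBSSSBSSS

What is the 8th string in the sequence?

@#@BSSSBSSSBSSSBSSSBSSSBSSSBSSS

The strings grow by a fixed suffix BSSS each time.
From @#@BSSSBSSSBSSSBSSS, 3 further steps: @#@BSSSBSSSBSSSBSSS → @#@BSSSBSSSBSSSBSSSBSSS → @#@BSSSBSSSBSSSBSSSBSSSBSSS → (answer).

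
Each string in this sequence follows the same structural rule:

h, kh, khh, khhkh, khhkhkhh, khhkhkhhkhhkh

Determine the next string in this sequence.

This is a Fibonacci-style word recurrence s(k) = s(k−1)·s(k−2): e.g. kh·h = khh.
Continuing: khhkhkhhkhhkh · khhkhkhh gives term 7.

khhkhkhhkhhkhkhhkhkhh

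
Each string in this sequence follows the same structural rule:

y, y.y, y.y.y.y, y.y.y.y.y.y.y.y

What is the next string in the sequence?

Every step duplicates the string with '.' between the halves.
Doubling y.y.y.y.y.y.y.y with '.' between the halves:

y.y.y.y.y.y.y.y.y.y.y.y.y.y.y.y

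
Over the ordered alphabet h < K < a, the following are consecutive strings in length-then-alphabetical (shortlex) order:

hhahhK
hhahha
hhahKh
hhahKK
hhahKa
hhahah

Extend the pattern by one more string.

hhahaK

Find the rightmost character of hhahah below a, bump it to the next letter, and reset everything to its right to h.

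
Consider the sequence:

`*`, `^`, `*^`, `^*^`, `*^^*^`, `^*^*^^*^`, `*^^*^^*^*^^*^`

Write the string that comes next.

^*^*^^*^*^^*^^*^*^^*^

This is a Fibonacci-style word recurrence s(k) = s(k−2)·s(k−1): e.g. *·^ = *^.
Continuing: ^*^*^^*^ · *^^*^^*^*^^*^ gives term 8.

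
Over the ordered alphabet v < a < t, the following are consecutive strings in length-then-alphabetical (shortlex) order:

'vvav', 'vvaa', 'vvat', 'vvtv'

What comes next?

vvta

Find the rightmost character of vvtv below t, bump it to the next letter, and reset everything to its right to v.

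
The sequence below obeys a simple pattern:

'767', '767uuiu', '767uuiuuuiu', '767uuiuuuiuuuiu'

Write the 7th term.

Each term is the previous one with uuiu appended.
From 767uuiuuuiuuuiu, 3 further steps: 767uuiuuuiuuuiu → 767uuiuuuiuuuiuuuiu → 767uuiuuuiuuuiuuuiuuuiu → (answer).

767uuiuuuiuuuiuuuiuuuiuuuiu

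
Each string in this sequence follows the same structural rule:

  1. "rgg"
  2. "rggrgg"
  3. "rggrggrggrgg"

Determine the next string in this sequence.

Every step duplicates the string.
So the next term is two copies of rggrggrggrgg.

rggrggrggrggrggrggrggrgg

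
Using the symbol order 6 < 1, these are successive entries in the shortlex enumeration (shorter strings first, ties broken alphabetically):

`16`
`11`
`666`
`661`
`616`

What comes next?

The successor of 616 increments the rightmost position that isn't already 1 and resets every position after it to 6.

611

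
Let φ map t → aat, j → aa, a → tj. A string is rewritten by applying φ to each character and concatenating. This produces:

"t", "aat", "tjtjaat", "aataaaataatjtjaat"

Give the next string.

tjtjaattjtjtjtjaattjtjaataaaataatjtjaat

Replace each of the 17 characters of aataaaataatjtjaat in place — tj tj aat tj tj tj tj aat tj tj aat aa aat aa tj tj aat — and concatenate.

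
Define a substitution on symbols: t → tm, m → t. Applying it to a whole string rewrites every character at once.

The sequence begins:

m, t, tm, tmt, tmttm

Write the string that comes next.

tmttmtmt

Apply φ to tmttm symbol by symbol: t→tm, m→t, t→tm, t→tm, m→t; joined: tm t tm tm t.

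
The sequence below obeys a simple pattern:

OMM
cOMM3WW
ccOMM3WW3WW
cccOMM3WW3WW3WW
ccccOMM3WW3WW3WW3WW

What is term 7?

s(k+1) = c·s(k)·3WW, so each term gains c as a prefix and 3WW as a suffix.
From ccccOMM3WW3WW3WW3WW, 2 further steps: ccccOMM3WW3WW3WW3WW → cccccOMM3WW3WW3WW3WW3WW → (answer).

ccccccOMM3WW3WW3WW3WW3WW3WW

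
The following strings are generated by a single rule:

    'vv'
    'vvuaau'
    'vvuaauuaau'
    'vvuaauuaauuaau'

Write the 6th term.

vvuaauuaauuaauuaauuaau

The strings grow by a fixed suffix uaau each time.
From vvuaauuaauuaau, 2 further steps: vvuaauuaauuaau → vvuaauuaauuaauuaau → (answer).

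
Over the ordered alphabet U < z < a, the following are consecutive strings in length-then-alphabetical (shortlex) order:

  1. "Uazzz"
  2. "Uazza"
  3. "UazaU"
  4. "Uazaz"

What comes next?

Uazaa

Find the rightmost character of Uazaz below a, bump it to the next letter, and reset everything to its right to U.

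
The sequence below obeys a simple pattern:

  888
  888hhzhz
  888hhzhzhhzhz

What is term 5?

Each term is the previous one with hhzhz appended.
From 888hhzhzhhzhz, 2 further steps: 888hhzhzhhzhz → 888hhzhzhhzhzhhzhz → (answer).

888hhzhzhhzhzhhzhzhhzhz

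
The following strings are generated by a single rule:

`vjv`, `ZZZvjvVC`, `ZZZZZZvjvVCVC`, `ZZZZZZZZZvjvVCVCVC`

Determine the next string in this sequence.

ZZZZZZZZZZZZvjvVCVCVCVC

Each term wraps the previous one in ZZZ on the left and VC on the right.
So the next term is ZZZ·ZZZZZZZZZvjvVCVCVC·VC.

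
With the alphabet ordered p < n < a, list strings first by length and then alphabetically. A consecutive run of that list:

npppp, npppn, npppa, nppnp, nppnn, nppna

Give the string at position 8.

Advancing 2 positions from nppna through nppna → nppap reaches term 8.

nppan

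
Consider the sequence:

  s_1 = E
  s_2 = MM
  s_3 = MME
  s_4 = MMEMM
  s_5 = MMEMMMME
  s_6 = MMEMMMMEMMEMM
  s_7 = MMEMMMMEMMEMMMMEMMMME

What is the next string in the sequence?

MMEMMMMEMMEMMMMEMMMMEMMEMMMMEMMEMM

From term 3 onward, concatenate the last term with the second-to-last: MM·E = MME, MME·MM = MMEMM, …
So term 8 is MMEMMMMEMMEMMMMEMMMME·MMEMMMMEMMEMM.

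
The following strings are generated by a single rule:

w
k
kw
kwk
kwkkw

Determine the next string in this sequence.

This is a Fibonacci-style word recurrence s(k) = s(k−1)·s(k−2): e.g. k·w = kw.
The next term joins kwkkw and kwk.

kwkkwkwk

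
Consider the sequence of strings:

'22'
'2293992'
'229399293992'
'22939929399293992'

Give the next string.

2293992939929399293992

Every step adds 93992 to the end: s(k+1) = s(k)·93992.
So the next term is 22939929399293992·93992.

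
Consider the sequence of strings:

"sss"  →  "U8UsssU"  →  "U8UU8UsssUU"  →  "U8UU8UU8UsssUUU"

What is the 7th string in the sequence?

U8UU8UU8UU8UU8UU8UsssUUUUUU

Each term wraps the previous one in U8U on the left and U on the right.
From U8UU8UU8UsssUUU, 3 further steps: U8UU8UU8UsssUUU → U8UU8UU8UU8UsssUUUU → U8UU8UU8UU8UU8UsssUUUUU → (answer).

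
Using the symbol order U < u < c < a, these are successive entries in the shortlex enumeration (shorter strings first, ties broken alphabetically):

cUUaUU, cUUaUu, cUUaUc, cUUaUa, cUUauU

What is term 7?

cUUauc

Advancing 2 positions from cUUauU through cUUauU → cUUauu reaches term 7.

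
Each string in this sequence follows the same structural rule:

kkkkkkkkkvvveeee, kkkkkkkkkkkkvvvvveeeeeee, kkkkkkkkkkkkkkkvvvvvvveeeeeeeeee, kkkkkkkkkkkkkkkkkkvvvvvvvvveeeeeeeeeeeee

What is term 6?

kkkkkkkkkkkkkkkkkkkkkkkkvvvvvvvvvvvvveeeeeeeeeeeeeeeeeee

The n-th term is 3n+3 k's then 2n-1 v's then 3n-2 e's, where the shown terms are n = 2, 3, 4, 5.
Setting n = 7 gives 24, 13, 19 characters in each block.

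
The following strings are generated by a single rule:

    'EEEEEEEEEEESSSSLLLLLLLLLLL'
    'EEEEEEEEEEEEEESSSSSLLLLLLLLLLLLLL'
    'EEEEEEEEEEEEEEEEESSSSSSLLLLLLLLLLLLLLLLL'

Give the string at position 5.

Term n consists of 3n+2 E's, followed by n+1 S's, followed by 3n+2 L's, where the shown terms are n = 3, 4, 5.
Setting n = 7 gives 23, 8, 23 characters in each block.

EEEEEEEEEEEEEEEEEEEEEEESSSSSSSSLLLLLLLLLLLLLLLLLLLLLLL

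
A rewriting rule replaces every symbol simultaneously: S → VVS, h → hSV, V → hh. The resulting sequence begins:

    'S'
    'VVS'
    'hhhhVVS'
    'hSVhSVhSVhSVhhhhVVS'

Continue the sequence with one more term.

Rewriting the 19 symbols of hSVhSVhSVhSVhhhhVVS one by one yields hSV VVS hh hSV VVS hh hSV VVS hh hSV VVS hh hSV hSV hSV hSV hh hh VVS; concatenated:

hSVVVShhhSVVVShhhSVVVShhhSVVVShhhSVhSVhSVhSVhhhhVVS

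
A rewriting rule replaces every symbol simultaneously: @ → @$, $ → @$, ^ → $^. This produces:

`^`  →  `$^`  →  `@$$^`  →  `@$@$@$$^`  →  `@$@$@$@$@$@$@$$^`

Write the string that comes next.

Rewriting the 16 symbols of @$@$@$@$@$@$@$$^ one by one yields @$ @$ @$ @$ @$ @$ @$ @$ @$ @$ @$ @$ @$ @$ @$ $^; concatenated:

@$@$@$@$@$@$@$@$@$@$@$@$@$@$@$$^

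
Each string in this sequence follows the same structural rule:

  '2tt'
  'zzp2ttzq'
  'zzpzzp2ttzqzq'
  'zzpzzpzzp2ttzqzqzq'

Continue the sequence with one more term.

zzpzzpzzpzzp2ttzqzqzqzq

s(k+1) = zzp·s(k)·zq, so each term gains zzp as a prefix and zq as a suffix.
So the next term is zzp·zzpzzpzzp2ttzqzqzq·zq.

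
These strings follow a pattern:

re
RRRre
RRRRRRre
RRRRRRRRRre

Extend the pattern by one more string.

RRRRRRRRRRRRre

The strings grow by a fixed prefix RRR each time.
So the next term is RRR·RRRRRRRRRre.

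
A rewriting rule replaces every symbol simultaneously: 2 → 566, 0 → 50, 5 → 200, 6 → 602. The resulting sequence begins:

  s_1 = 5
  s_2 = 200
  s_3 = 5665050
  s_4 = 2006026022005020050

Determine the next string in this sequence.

Applying the rule to each of the 19 symbols of 2006026022005020050 gives the pieces 566 50 50 602 50 566 602 50 566 566 50 50 200 50 566 50 50 200 50, which concatenate to the answer.

56650506025056660250566566505020050566505020050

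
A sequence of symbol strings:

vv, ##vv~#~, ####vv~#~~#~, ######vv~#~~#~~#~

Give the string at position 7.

Every step adds ## to the front and ~#~ to the end of the previous string.
From ######vv~#~~#~~#~, 3 further steps: ######vv~#~~#~~#~ → ########vv~#~~#~~#~~#~ → ##########vv~#~~#~~#~~#~~#~ → (answer).

############vv~#~~#~~#~~#~~#~~#~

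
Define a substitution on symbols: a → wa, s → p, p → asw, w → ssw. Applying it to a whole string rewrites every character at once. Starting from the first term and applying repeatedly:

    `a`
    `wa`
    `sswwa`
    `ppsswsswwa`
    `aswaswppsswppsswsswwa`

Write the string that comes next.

Replace each of the 21 characters of aswaswppsswppsswsswwa in place — wa p ssw wa p ssw asw asw p p ssw asw asw p p ssw p p ssw ssw wa — and concatenate.

wapsswwapsswaswaswppsswaswaswppsswppsswsswwa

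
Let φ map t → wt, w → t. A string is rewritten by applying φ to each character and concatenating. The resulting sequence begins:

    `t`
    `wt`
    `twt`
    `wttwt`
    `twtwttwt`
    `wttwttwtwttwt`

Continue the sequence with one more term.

Applying the rule to each of the 13 symbols of wttwttwtwttwt gives the pieces t wt wt t wt wt t wt t wt wt t wt, which concatenate to the answer.

twtwttwtwttwttwtwttwt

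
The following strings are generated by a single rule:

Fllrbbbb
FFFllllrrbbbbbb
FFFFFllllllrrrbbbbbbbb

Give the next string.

Each string has the form F^{2n-1} l^{2n} r^{n} b^{2n+2} (n = 1, 2, …).
Setting n = 4 gives 7, 8, 4, 10 characters in each block.

FFFFFFFllllllllrrrrbbbbbbbbbb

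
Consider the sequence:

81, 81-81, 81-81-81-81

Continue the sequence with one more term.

81-81-81-81-81-81-81-81

Each string is two copies of the previous one joined by '-'.
So the next term is two copies of 81-81-81-81 with '-' between the halves.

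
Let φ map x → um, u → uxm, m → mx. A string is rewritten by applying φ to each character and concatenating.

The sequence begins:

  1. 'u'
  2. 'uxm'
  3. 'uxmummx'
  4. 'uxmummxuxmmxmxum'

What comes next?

φ(uxmummxuxmmxmxum) expands symbol-by-symbol to uxm um mx uxm mx mx um uxm um mx mx um mx um uxm mx; joining the 16 pieces gives the next term.

uxmummxuxmmxmxumuxmummxmxummxumuxmmx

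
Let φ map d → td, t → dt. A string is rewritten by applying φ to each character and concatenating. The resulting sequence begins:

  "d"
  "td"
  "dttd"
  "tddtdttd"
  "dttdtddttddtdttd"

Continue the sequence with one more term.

Rewriting the 16 symbols of dttdtddttddtdttd one by one yields td dt dt td dt td td dt dt td td dt td dt dt td; concatenated:

tddtdttddttdtddtdttdtddttddtdttd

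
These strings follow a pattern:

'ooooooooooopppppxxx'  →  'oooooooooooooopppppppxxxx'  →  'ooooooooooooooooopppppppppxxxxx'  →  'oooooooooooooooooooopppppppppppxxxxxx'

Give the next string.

ooooooooooooooooooooooopppppppppppppxxxxxxx

Each string has the form o^{3n+2} p^{2n-1} x^{n}, where the shown terms are n = 3, 4, 5, 6.
For the next term, n = 7, so the run lengths are 23, 13, 7.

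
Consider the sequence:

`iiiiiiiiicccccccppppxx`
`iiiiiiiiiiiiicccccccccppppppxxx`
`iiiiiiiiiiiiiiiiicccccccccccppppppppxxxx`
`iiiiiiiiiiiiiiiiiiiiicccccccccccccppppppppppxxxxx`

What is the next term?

iiiiiiiiiiiiiiiiiiiiiiiiicccccccccccccccppppppppppppxxxxxx

The n-th term is 4n+1 i's then 2n+3 c's then 2n p's then n x's, where the shown terms are n = 2, 3, 4, 5.
For the next term, n = 6, so the run lengths are 25, 15, 12, 6.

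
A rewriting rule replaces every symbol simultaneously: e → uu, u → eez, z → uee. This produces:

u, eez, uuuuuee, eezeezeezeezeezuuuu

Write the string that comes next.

Replace each of the 19 characters of eezeezeezeezeezuuuu in place — uu uu uee uu uu uee uu uu uee uu uu uee uu uu uee eez eez eez eez — and concatenate.

uuuuueeuuuuueeuuuuueeuuuuueeuuuuueeeezeezeezeez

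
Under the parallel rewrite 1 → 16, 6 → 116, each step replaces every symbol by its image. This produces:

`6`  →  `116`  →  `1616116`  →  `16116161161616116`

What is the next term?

Rewriting the 17 symbols of 16116161161616116 one by one yields 16 116 16 16 116 16 116 16 16 116 16 116 16 116 16 16 116; concatenated:

16116161611616116161611616116161161616116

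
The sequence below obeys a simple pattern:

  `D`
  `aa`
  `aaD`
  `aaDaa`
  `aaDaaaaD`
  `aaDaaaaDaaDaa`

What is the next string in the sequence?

This is a Fibonacci-style word recurrence s(k) = s(k−1)·s(k−2): e.g. aa·D = aaD.
So term 7 is aaDaaaaDaaDaa·aaDaaaaD.

aaDaaaaDaaDaaaaDaaaaD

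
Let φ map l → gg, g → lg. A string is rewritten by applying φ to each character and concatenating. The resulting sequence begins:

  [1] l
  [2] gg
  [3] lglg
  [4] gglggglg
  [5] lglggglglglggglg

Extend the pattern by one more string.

Rewriting the 16 symbols of lglggglglglggglg one by one yields gg lg gg lg lg lg gg lg gg lg gg lg lg lg gg lg; concatenated:

gglggglglglggglggglggglglglggglg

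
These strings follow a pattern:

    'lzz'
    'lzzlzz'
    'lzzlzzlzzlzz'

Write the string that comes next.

lzzlzzlzzlzzlzzlzzlzzlzz

Each string is two copies of the previous one concatenated.
One more doubling of lzzlzzlzzlzz gives the answer.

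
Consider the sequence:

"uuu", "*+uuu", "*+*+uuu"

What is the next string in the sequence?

*+*+*+uuu

The strings grow by a fixed prefix *+ each time.
One more step from *+*+uuu gives the answer.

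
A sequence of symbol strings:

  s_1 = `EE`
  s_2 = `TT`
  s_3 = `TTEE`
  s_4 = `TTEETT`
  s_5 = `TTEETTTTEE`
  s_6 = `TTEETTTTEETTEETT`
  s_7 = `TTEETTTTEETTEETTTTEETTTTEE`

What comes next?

Each term (from the third on) is the previous term followed by the one before it: term 3 = TT·EE = TTEE.
Continuing: TTEETTTTEETTEETTTTEETTTTEE · TTEETTTTEETTEETT gives term 8.

TTEETTTTEETTEETTTTEETTTTEETTEETTTTEETTEETT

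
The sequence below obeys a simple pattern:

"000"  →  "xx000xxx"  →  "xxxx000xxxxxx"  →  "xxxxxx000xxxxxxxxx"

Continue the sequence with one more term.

xxxxxxxx000xxxxxxxxxxxx

s(k+1) = xx·s(k)·xxx, so each term gains xx as a prefix and xxx as a suffix.
One more step from xxxxxx000xxxxxxxxx gives the answer.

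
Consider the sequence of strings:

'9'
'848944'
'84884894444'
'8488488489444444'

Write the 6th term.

84884884884884894444444444

s(k+1) = 848·s(k)·44, so each term gains 848 as a prefix and 44 as a suffix.
From 8488488489444444, 2 further steps: 8488488489444444 → 848848848848944444444 → (answer).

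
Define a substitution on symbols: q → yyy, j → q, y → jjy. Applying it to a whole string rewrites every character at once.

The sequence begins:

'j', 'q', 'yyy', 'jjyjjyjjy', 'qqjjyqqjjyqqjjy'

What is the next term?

Rewriting the 15 symbols of qqjjyqqjjyqqjjy one by one yields yyy yyy q q jjy yyy yyy q q jjy yyy yyy q q jjy; concatenated:

yyyyyyqqjjyyyyyyyqqjjyyyyyyyqqjjy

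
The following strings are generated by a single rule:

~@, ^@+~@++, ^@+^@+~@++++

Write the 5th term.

^@+^@+^@+^@+~@++++++++

Every step adds ^@+ to the front and ++ to the end of the previous string.
From ^@+^@+~@++++, 2 further steps: ^@+^@+~@++++ → ^@+^@+^@+~@++++++ → (answer).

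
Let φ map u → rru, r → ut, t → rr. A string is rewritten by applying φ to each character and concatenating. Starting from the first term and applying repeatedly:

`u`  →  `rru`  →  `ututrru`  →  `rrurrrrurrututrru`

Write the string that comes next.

ututrruututututrruututrrurrrrurrututrru

φ(rrurrrrurrututrru) expands symbol-by-symbol to ut ut rru ut ut ut ut rru ut ut rru rr rru rr ut ut rru; joining the 17 pieces gives the next term.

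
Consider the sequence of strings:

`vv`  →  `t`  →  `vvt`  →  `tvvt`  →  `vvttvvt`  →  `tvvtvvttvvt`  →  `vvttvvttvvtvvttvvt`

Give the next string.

This is a Fibonacci-style word recurrence s(k) = s(k−2)·s(k−1): e.g. vv·t = vvt.
Continuing: tvvtvvttvvt · vvttvvttvvtvvttvvt gives term 8.

tvvtvvttvvtvvttvvttvvtvvttvvt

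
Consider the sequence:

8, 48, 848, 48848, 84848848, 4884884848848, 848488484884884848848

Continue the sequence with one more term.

4884884848848848488484884884848848

Each term (from the third on) is the two preceding terms concatenated in order: term 3 = 8·48 = 848.
So term 8 is 4884884848848·848488484884884848848.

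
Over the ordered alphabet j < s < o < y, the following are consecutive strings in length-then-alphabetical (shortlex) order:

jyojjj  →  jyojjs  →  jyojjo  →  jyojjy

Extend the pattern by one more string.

jyojsj

Treat jyojjy as a base-4 numeral over the given alphabet and add one, carrying through any trailing y's.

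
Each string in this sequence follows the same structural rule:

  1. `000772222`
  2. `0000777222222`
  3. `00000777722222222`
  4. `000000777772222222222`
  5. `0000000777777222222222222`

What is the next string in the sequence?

The n-th term is n+1 0's then n 7's then 2n 2's, where the shown terms are n = 2, 3, 4, 5, 6.
Setting n = 7 gives 8, 7, 14 characters in each block.

00000000777777722222222222222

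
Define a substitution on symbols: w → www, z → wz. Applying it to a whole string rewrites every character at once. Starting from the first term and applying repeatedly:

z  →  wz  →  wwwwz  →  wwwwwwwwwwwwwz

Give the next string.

wwwwwwwwwwwwwwwwwwwwwwwwwwwwwwwwwwwwwwwwz

Replace each of the 14 characters of wwwwwwwwwwwwwz in place — www www www www www www www www www www www www www wz — and concatenate.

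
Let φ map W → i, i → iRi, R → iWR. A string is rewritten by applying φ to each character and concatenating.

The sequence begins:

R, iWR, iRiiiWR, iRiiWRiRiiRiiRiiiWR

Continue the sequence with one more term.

φ(iRiiWRiRiiRiiRiiiWR) expands symbol-by-symbol to iRi iWR iRi iRi i iWR iRi iWR iRi iRi iWR iRi iRi iWR iRi iRi iRi i iWR; joining the 19 pieces gives the next term.

iRiiWRiRiiRiiiWRiRiiWRiRiiRiiWRiRiiRiiWRiRiiRiiRiiiWR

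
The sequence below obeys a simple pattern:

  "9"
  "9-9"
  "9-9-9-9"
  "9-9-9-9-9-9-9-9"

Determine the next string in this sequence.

s(k+1) = s(k)·-·s(k) — each term doubles the last with '-' between the halves.
So the next term is two copies of 9-9-9-9-9-9-9-9 with '-' between the halves.

9-9-9-9-9-9-9-9-9-9-9-9-9-9-9-9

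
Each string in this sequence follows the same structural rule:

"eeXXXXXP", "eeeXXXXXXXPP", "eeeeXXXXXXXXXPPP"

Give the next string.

eeeeeXXXXXXXXXXXPPPP

The n-th term is n e's then 2n+1 X's then n-1 P's, where the shown terms are n = 2, 3, 4.
Setting n = 5 gives 5, 11, 4 characters in each block.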